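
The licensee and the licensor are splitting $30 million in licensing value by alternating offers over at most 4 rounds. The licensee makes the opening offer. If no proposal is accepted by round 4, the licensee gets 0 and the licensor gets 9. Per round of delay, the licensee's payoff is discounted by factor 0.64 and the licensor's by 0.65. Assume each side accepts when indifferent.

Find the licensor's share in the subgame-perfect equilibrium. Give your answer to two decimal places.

15.13

Solve by backward induction from round 4.
Round 4 (the licensor proposes): rejection yields 0 for the licensee; the licensor offers 0 and keeps 30.
Round 3 (the licensee proposes): the licensor can get 30 next round, worth 0.65 × 30 = 19.5 now, so the licensee offers 19.5, keeping 10.5.
Round 2 (the licensor proposes): the licensee can get 10.5 next round, worth 0.64 × 10.5 = 6.72 now. The licensor offers 6.72 and keeps 30 − 6.72 = 23.28.
Round 1 (the licensee proposes): the licensor can get 23.28 next round, worth 0.65 × 23.28 = 15.132 now, so the licensee offers 15.132, keeping 14.868.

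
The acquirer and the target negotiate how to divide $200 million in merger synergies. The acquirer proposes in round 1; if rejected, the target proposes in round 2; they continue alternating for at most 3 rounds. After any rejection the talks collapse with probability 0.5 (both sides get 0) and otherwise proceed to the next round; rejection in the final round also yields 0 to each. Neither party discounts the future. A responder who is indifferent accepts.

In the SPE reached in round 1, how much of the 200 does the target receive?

Round 3 (the acquirer proposes): the target will accept anything ≥ 0, so the acquirer offers 0 and keeps 200.
Round 2 (the target proposes): rejecting gives the acquirer an expected 0.5 × 200 = 100, so the target offers 100, keeping 100.
Round 1 (the acquirer proposes): rejecting gives the target an expected 0.5 × 100 = 50. The acquirer offers 50 and keeps 200 − 50 = 150.

50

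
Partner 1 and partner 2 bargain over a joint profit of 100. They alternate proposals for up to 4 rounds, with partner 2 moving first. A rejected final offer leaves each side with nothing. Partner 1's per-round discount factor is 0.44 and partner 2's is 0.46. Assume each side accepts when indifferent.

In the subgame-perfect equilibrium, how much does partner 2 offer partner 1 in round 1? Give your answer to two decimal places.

Solve by backward induction from round 4.
Round 4 (partner 1 proposes): rejection yields 0 for partner 2; partner 1 offers 0 and keeps 100.
Round 3 (partner 2 proposes): partner 1 can get 100 next round, worth 0.44 × 100 = 44 now; partner 2 offers that and keeps 56.
Round 2 (partner 1 proposes): partner 2 can get 56 next round, worth 0.46 × 56 = 25.76 now. Partner 1 offers 25.76 and keeps 100 − 25.76 = 74.24.
Round 1 (partner 2 proposes): partner 1 can get 74.24 next round, worth 0.44 × 74.24 = 32.6656 now. Partner 2 offers 32.6656 and keeps 100 − 32.6656 = 67.3344.

32.67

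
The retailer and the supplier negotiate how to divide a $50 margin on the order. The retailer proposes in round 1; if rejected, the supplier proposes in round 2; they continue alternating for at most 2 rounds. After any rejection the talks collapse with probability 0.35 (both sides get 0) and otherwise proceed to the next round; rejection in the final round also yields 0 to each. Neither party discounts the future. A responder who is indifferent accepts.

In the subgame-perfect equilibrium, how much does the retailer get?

17.5

Round 2 (the supplier proposes): rejection yields 0 for the retailer; the supplier offers 0 and keeps 50.
Round 1 (the retailer proposes): rejecting gives the supplier an expected 0.65 × 50 = 32.5, so the retailer offers 32.5, keeping 17.5.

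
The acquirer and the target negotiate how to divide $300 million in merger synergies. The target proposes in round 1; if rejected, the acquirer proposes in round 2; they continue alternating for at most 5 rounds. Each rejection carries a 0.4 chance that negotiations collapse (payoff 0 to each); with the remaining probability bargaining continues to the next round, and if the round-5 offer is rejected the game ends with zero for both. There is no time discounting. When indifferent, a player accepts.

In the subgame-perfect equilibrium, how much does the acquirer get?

Round 5 (the target proposes): rejection yields 0 for the acquirer; the target offers 0 and keeps 300.
Round 4 (the acquirer proposes): rejecting gives the target an expected 0.6 × 300 = 180, so the acquirer offers 180, keeping 120.
Round 3 (the target proposes): rejecting gives the acquirer an expected 0.6 × 120 = 72, so the target offers 72, keeping 228.
Round 2 (the acquirer proposes): rejecting gives the target an expected 0.6 × 228 = 136.8, so the acquirer offers 136.8, keeping 163.2.
Round 1 (the target proposes): rejecting gives the acquirer an expected 0.6 × 163.2 = 97.92; the target offers that and keeps 202.08.

97.92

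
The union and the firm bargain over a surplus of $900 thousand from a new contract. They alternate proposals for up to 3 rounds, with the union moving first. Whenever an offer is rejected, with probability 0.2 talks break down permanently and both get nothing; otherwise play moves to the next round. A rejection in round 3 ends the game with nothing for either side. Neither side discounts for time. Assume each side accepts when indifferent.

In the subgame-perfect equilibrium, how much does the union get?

756

Round 3 (the union proposes): rejection yields 0 for the firm; the union offers 0 and keeps 900.
Round 2 (the firm proposes): rejecting gives the union an expected 0.8 × 900 = 720; the firm offers that and keeps 180.
Round 1 (the union proposes): rejecting gives the firm an expected 0.8 × 180 = 144, so the union offers 144, keeping 756.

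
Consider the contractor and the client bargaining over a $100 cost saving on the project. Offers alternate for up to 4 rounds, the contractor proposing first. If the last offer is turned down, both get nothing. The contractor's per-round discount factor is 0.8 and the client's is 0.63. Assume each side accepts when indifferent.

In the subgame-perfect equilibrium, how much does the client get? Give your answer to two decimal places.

Round 4 (the client proposes): rejection yields 0 for the contractor; the client offers 0 and keeps 100.
Round 3 (the contractor proposes): the client can get 100 next round, worth 0.63 × 100 = 63 now. The contractor offers 63 and keeps 100 − 63 = 37.
Round 2 (the client proposes): the contractor can get 37 next round, worth 0.8 × 37 = 29.6 now, so the client offers 29.6, keeping 70.4.
Round 1 (the contractor proposes): the client can get 70.4 next round, worth 0.63 × 70.4 = 44.352 now, so the contractor offers 44.352, keeping 55.648.

44.35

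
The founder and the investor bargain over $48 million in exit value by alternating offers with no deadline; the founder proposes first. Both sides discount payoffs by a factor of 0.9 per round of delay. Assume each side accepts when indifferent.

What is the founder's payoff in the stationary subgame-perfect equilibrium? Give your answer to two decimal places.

When the founder proposes, the investor accepts any offer worth at least 0.9 times what the investor would get by proposing next round; and vice versa.
This gives x = 48 − 0.9y and y = 48 − 0.9x, where x and y are each side's share when it proposes.
Hence (1 − 0.9·0.9)x = 48(1 − 0.9), i.e. 0.19·x = 4.8.
x ≈ 25.2632; the investor's share is 48 − x ≈ 22.7368.

25.26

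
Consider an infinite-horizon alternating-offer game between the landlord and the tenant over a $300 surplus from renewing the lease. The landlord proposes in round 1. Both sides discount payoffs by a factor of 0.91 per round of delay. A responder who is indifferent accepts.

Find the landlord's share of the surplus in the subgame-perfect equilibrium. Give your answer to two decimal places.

157.07

In a stationary SPE each proposer offers the other exactly their discounted continuation value.
If the landlord keeps x when proposing and the tenant keeps y when proposing, then x = 300 − 0.91y and y = 300 − 0.91x.
Solving: x = 300(1 − 0.91) / (1 − 0.91·0.91) = 27 / 0.1719 ≈ 157.0681.
The tenant gets 300 − 157.0681 ≈ 142.9319.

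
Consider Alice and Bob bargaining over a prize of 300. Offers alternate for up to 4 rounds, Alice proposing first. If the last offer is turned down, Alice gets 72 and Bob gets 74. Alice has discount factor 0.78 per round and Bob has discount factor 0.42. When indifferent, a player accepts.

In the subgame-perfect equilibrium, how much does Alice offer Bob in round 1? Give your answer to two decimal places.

59.09

Round 4 (Bob proposes): Alice gets 72 if talks fail, so Bob offers 72 and keeps 228.
Round 3 (Alice proposes): Bob can get 228 next round, worth 0.42 × 228 = 95.76 now; Alice offers that and keeps 204.24.
Round 2 (Bob proposes): Alice can get 204.24 next round, worth 0.78 × 204.24 = 159.3072 now; Bob offers that and keeps 140.6928.
Round 1 (Alice proposes): Bob can get 140.6928 next round, worth 0.42 × 140.6928 = 59.090976 now. Alice offers 59.090976 and keeps 300 − 59.090976 = 240.909024.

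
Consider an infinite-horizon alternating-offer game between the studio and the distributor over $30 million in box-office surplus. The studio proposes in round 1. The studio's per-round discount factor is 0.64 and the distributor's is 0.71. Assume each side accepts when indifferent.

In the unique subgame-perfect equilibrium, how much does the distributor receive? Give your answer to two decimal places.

14.05

In a stationary SPE each proposer offers the other exactly their discounted continuation value.
If the studio keeps x when proposing and the distributor keeps y when proposing, then x = 30 − 0.71y and y = 30 − 0.64x.
Solving: x = 30(1 − 0.71) / (1 − 0.64·0.71) = 8.7 / 0.5456 ≈ 15.9457.
The distributor gets 30 − 15.9457 ≈ 14.0543.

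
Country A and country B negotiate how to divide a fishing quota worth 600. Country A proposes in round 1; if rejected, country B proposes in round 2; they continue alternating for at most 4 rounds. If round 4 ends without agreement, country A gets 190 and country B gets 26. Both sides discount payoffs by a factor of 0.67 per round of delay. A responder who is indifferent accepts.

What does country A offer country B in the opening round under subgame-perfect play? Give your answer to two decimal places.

255.97

Round 4 (country B proposes): country A gets 190 if talks fail, so country B offers 190 and keeps 410.
Round 3 (country A proposes): country B can get 410 next round, worth 0.67 × 410 = 274.7 now; country A offers that and keeps 325.3.
Round 2 (country B proposes): country A can get 325.3 next round, worth 0.67 × 325.3 = 217.951 now; country B offers that and keeps 382.049.
Round 1 (country A proposes): country B can get 382.049 next round, worth 0.67 × 382.049 = 255.97283 now, so country A offers 255.97283, keeping 344.02717.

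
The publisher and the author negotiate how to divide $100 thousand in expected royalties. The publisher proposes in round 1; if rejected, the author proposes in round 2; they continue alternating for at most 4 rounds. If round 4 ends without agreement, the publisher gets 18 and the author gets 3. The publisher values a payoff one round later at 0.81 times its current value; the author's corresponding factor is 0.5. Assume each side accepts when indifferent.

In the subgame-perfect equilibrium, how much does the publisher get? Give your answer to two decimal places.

73.90

Round 4 (the author proposes): the publisher gets 18 if talks fail, so the author offers 18 and keeps 82.
Round 3 (the publisher proposes): the author can get 82 next round, worth 0.5 × 82 = 41 now. The publisher offers 41 and keeps 100 − 41 = 59.
Round 2 (the author proposes): the publisher can get 59 next round, worth 0.81 × 59 = 47.79 now; the author offers that and keeps 52.21.
Round 1 (the publisher proposes): the author can get 52.21 next round, worth 0.5 × 52.21 = 26.105 now. The publisher offers 26.105 and keeps 100 − 26.105 = 73.895.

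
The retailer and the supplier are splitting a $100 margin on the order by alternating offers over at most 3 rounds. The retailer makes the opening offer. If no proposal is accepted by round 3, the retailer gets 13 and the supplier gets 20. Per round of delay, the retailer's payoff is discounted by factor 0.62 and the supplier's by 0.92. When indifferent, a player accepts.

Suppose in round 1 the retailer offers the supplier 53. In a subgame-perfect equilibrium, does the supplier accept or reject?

Work out the supplier's continuation value if the offer is rejected.
Round 3 (the retailer proposes): the supplier gets 20 if talks fail, so the retailer offers 20 and keeps 80.
Round 2 (the supplier proposes): the retailer can get 80 next round, worth 0.62 × 80 = 49.6 now. The supplier offers 49.6 and keeps 100 − 49.6 = 50.4.
So by rejecting in round 1, the supplier gets 50.4 next round, worth 0.92 × 50.4 = 46.368 now.
Offer 53 ≥ 46.368, so the supplier accepts.

Accept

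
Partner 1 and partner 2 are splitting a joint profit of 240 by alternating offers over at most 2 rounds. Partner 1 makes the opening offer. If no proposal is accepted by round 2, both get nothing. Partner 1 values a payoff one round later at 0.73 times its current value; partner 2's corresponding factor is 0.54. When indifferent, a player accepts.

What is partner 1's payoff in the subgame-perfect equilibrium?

110.4

Solve by backward induction from round 2.
Round 2 (partner 2 proposes): rejection yields 0 for partner 1; partner 2 offers 0 and keeps 240.
Round 1 (partner 1 proposes): partner 2 can get 240 next round, worth 0.54 × 240 = 129.6 now, so partner 1 offers 129.6, keeping 110.4.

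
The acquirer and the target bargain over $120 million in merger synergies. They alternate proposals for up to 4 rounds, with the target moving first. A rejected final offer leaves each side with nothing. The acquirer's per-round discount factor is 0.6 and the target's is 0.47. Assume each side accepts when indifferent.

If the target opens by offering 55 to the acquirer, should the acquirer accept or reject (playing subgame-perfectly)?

Reject

Round 4 (the acquirer proposes): rejection yields 0 for the target; the acquirer offers 0 and keeps 120.
Round 3 (the target proposes): the acquirer can get 120 next round, worth 0.6 × 120 = 72 now, so the target offers 72, keeping 48.
Round 2 (the acquirer proposes): the target can get 48 next round, worth 0.47 × 48 = 22.56 now. The acquirer offers 22.56 and keeps 120 − 22.56 = 97.44.
So by rejecting in round 1, the acquirer gets 97.44 next round, worth 0.6 × 97.44 = 58.464 now.
Offer 55 < 58.464, so the acquirer rejects.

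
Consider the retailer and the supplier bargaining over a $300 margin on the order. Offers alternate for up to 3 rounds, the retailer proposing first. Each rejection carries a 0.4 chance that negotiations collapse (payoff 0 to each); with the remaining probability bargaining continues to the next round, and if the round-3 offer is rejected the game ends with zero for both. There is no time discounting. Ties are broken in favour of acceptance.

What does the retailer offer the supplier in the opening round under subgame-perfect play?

Round 3 (the retailer proposes): rejection yields 0 for the supplier; the retailer offers 0 and keeps 300.
Round 2 (the supplier proposes): rejecting gives the retailer an expected 0.6 × 300 = 180. The supplier offers 180 and keeps 300 − 180 = 120.
Round 1 (the retailer proposes): rejecting gives the supplier an expected 0.6 × 120 = 72; the retailer offers that and keeps 228.

72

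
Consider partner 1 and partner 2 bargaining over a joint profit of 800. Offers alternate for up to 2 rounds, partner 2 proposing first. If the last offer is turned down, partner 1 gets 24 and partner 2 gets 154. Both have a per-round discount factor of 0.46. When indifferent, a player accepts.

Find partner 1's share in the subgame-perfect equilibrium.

297.16

Round 2 (partner 1 proposes): partner 2 gets 154 if talks fail, so partner 1 offers 154 and keeps 646.
Round 1 (partner 2 proposes): partner 1 can get 646 next round, worth 0.46 × 646 = 297.16 now, so partner 2 offers 297.16, keeping 502.84.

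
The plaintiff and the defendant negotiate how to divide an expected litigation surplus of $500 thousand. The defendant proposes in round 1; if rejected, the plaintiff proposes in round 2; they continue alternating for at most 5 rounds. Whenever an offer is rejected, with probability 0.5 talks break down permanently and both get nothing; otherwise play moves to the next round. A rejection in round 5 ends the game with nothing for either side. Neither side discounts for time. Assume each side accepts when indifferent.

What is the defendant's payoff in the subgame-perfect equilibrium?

Round 5 (the defendant proposes): rejection yields 0 for the plaintiff; the defendant offers 0 and keeps 500.
Round 4 (the plaintiff proposes): rejecting gives the defendant an expected 0.5 × 500 = 250. The plaintiff offers 250 and keeps 500 − 250 = 250.
Round 3 (the defendant proposes): rejecting gives the plaintiff an expected 0.5 × 250 = 125. The defendant offers 125 and keeps 500 − 125 = 375.
Round 2 (the plaintiff proposes): rejecting gives the defendant an expected 0.5 × 375 = 187.5; the plaintiff offers that and keeps 312.5.
Round 1 (the defendant proposes): rejecting gives the plaintiff an expected 0.5 × 312.5 = 156.25; the defendant offers that and keeps 343.75.

343.75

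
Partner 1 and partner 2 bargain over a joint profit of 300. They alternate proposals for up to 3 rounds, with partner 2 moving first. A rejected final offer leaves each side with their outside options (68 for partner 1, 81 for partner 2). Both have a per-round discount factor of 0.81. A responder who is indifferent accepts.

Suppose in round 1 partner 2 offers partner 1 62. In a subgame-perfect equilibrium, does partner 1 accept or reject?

Reject

Round 3 (partner 2 proposes): partner 1 gets 68 if talks fail, so partner 2 offers 68 and keeps 232.
Round 2 (partner 1 proposes): partner 2 can get 232 next round, worth 0.81 × 232 = 187.92 now; partner 1 offers that and keeps 112.08.
So by rejecting in round 1, partner 1 gets 112.08 next round, worth 0.81 × 112.08 = 90.7848 now.
Offer 62 < 90.7848, so partner 1 rejects.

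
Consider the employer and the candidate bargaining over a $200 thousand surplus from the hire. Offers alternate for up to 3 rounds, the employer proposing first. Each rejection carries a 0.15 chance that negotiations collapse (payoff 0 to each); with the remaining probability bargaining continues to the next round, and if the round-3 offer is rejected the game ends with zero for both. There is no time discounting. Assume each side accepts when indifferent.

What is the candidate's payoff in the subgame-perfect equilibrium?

25.5

Round 3 (the employer proposes): the candidate will accept anything ≥ 0, so the employer offers 0 and keeps 200.
Round 2 (the candidate proposes): rejecting gives the employer an expected 0.85 × 200 = 170. The candidate offers 170 and keeps 200 − 170 = 30.
Round 1 (the employer proposes): rejecting gives the candidate an expected 0.85 × 30 = 25.5. The employer offers 25.5 and keeps 200 − 25.5 = 174.5.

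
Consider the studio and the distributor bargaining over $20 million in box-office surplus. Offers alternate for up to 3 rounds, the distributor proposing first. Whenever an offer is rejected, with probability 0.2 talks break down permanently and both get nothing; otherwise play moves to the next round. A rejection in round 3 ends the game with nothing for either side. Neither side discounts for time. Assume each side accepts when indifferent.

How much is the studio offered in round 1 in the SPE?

3.2

Round 3 (the distributor proposes): the studio will accept anything ≥ 0, so the distributor offers 0 and keeps 20.
Round 2 (the studio proposes): rejecting gives the distributor an expected 0.8 × 20 = 16, so the studio offers 16, keeping 4.
Round 1 (the distributor proposes): rejecting gives the studio an expected 0.8 × 4 = 3.2. The distributor offers 3.2 and keeps 20 − 3.2 = 16.8.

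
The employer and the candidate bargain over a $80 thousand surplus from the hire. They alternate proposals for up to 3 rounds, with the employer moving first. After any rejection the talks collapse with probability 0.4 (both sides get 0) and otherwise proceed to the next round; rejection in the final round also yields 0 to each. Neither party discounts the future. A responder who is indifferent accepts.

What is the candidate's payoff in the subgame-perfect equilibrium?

By backward induction:
Round 3 (the employer proposes): rejection yields 0 for the candidate; the employer offers 0 and keeps 80.
Round 2 (the candidate proposes): rejecting gives the employer an expected 0.6 × 80 = 48. The candidate offers 48 and keeps 80 − 48 = 32.
Round 1 (the employer proposes): rejecting gives the candidate an expected 0.6 × 32 = 19.2. The employer offers 19.2 and keeps 80 − 19.2 = 60.8.

19.2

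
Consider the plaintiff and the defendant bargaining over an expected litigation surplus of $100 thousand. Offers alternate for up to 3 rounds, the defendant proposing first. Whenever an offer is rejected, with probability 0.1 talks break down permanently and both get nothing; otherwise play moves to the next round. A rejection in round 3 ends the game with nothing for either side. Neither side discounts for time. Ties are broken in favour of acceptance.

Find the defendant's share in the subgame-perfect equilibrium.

91

Round 3 (the defendant proposes): rejection yields 0 for the plaintiff; the defendant offers 0 and keeps 100.
Round 2 (the plaintiff proposes): rejecting gives the defendant an expected 0.9 × 100 = 90; the plaintiff offers that and keeps 10.
Round 1 (the defendant proposes): rejecting gives the plaintiff an expected 0.9 × 10 = 9, so the defendant offers 9, keeping 91.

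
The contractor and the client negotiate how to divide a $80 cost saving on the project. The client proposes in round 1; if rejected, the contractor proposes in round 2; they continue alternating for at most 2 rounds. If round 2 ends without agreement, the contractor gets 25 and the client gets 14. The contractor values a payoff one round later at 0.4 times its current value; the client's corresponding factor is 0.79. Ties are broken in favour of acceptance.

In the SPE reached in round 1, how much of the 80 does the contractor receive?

Round 2 (the contractor proposes): the client gets 14 if talks fail, so the contractor offers 14 and keeps 66.
Round 1 (the client proposes): the contractor can get 66 next round, worth 0.4 × 66 = 26.4 now; the client offers that and keeps 53.6.

26.4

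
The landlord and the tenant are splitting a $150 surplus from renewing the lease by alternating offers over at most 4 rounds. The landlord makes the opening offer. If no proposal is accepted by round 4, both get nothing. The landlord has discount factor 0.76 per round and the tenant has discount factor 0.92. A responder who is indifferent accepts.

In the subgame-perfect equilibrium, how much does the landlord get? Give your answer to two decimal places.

Round 4 (the tenant proposes): the landlord will accept anything ≥ 0, so the tenant offers 0 and keeps 150.
Round 3 (the landlord proposes): the tenant can get 150 next round, worth 0.92 × 150 = 138 now. The landlord offers 138 and keeps 150 − 138 = 12.
Round 2 (the tenant proposes): the landlord can get 12 next round, worth 0.76 × 12 = 9.12 now; the tenant offers that and keeps 140.88.
Round 1 (the landlord proposes): the tenant can get 140.88 next round, worth 0.92 × 140.88 = 129.6096 now. The landlord offers 129.6096 and keeps 150 − 129.6096 = 20.3904.

20.39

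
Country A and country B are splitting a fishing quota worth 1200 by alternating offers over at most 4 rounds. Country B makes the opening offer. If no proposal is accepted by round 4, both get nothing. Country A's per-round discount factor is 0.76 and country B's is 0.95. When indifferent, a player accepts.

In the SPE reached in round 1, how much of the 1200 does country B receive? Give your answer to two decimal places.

495.94

Round 4 (country A proposes): country B will accept anything ≥ 0, so country A offers 0 and keeps 1200.
Round 3 (country B proposes): country A can get 1200 next round, worth 0.76 × 1200 = 912 now; country B offers that and keeps 288.
Round 2 (country A proposes): country B can get 288 next round, worth 0.95 × 288 = 273.6 now. Country A offers 273.6 and keeps 1200 − 273.6 = 926.4.
Round 1 (country B proposes): country A can get 926.4 next round, worth 0.76 × 926.4 = 704.064 now; country B offers that and keeps 495.936.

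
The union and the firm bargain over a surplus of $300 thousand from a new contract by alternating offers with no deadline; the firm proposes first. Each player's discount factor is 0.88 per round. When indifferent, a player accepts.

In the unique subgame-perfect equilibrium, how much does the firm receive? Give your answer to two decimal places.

159.57

Let x be the firm's share when the firm proposes and y be the union's share when the union proposes.
The union accepts iff offered ≥ 0.88·y, so x = 300 − 0.88y. Symmetrically y = 300 − 0.88x.
Substituting: x = 300 − 0.88(300 − 0.88x), giving x(1 − 0.88·0.88) = 300(1 − 0.88).
So x = 300 × 0.12 / 0.2256 ≈ 159.5745, and the union receives 300 − x ≈ 140.4255.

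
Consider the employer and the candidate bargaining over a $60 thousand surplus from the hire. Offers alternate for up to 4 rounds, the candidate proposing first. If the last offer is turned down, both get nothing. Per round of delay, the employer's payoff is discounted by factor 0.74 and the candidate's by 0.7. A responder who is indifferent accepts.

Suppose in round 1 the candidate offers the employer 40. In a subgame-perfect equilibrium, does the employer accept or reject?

Accept

Round 4 (the employer proposes): the candidate will accept anything ≥ 0, so the employer offers 0 and keeps 60.
Round 3 (the candidate proposes): the employer can get 60 next round, worth 0.74 × 60 = 44.4 now, so the candidate offers 44.4, keeping 15.6.
Round 2 (the employer proposes): the candidate can get 15.6 next round, worth 0.7 × 15.6 = 10.92 now. The employer offers 10.92 and keeps 60 − 10.92 = 49.08.
So by rejecting in round 1, the employer gets 49.08 next round, worth 0.74 × 49.08 = 36.3192 now.
Offer 40 ≥ 36.3192, so the employer accepts.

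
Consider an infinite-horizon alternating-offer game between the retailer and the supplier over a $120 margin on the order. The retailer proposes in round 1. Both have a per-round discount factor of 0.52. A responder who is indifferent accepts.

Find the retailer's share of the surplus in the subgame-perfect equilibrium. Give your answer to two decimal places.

When the retailer proposes, the supplier accepts any offer worth at least 0.52 times what the supplier would get by proposing next round; and vice versa.
This gives x = 120 − 0.52y and y = 120 − 0.52x, where x and y are each side's share when it proposes.
Hence (1 − 0.52·0.52)x = 120(1 − 0.52), i.e. 0.7296·x = 57.6.
x ≈ 78.9474; the supplier's share is 120 − x ≈ 41.0526.

78.95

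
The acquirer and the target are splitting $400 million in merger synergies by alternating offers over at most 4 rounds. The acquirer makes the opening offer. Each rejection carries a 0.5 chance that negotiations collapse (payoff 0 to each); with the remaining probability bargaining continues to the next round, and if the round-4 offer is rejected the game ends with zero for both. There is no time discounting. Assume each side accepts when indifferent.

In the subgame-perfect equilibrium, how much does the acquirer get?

250

By backward induction:
Round 4 (the target proposes): the acquirer will accept anything ≥ 0, so the target offers 0 and keeps 400.
Round 3 (the acquirer proposes): rejecting gives the target an expected 0.5 × 400 = 200, so the acquirer offers 200, keeping 200.
Round 2 (the target proposes): rejecting gives the acquirer an expected 0.5 × 200 = 100. The target offers 100 and keeps 400 − 100 = 300.
Round 1 (the acquirer proposes): rejecting gives the target an expected 0.5 × 300 = 150; the acquirer offers that and keeps 250.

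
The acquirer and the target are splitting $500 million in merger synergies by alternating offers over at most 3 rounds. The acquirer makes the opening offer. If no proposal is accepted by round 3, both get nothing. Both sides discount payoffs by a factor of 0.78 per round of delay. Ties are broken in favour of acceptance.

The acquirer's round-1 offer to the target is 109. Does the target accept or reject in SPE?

Work out the target's continuation value if the offer is rejected.
Round 3 (the acquirer proposes): the target will accept anything ≥ 0, so the acquirer offers 0 and keeps 500.
Round 2 (the target proposes): the acquirer can get 500 next round, worth 0.78 × 500 = 390 now; the target offers that and keeps 110.
So by rejecting in round 1, the target gets 110 next round, worth 0.78 × 110 = 85.8 now.
Offer 109 ≥ 85.8, so the target accepts.

Accept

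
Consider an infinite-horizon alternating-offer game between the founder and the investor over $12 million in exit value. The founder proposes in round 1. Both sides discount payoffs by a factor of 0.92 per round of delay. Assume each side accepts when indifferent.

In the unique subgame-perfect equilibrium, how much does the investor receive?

5.75

In a stationary SPE each proposer offers the other exactly their discounted continuation value.
If the founder keeps x when proposing and the investor keeps y when proposing, then x = 12 − 0.92y and y = 12 − 0.92x.
Solving: x = 12(1 − 0.92) / (1 − 0.92·0.92) = 0.96 / 0.1536 = 6.25.
The investor gets 12 − 6.25 = 5.75.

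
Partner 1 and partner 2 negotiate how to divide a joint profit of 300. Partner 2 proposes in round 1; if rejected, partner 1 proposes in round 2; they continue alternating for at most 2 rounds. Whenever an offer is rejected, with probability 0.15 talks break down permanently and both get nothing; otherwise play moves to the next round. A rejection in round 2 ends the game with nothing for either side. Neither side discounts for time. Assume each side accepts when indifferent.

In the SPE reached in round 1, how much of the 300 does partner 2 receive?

Round 2 (partner 1 proposes): partner 2 will accept anything ≥ 0, so partner 1 offers 0 and keeps 300.
Round 1 (partner 2 proposes): rejecting gives partner 1 an expected 0.85 × 300 = 255; partner 2 offers that and keeps 45.

45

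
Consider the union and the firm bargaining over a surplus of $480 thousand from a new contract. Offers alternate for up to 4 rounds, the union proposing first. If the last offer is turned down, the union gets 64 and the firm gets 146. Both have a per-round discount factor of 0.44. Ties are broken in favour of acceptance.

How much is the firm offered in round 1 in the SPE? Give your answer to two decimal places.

153.71

Round 4 (the firm proposes): the union gets 64 if talks fail, so the firm offers 64 and keeps 416.
Round 3 (the union proposes): the firm can get 416 next round, worth 0.44 × 416 = 183.04 now. The union offers 183.04 and keeps 480 − 183.04 = 296.96.
Round 2 (the firm proposes): the union can get 296.96 next round, worth 0.44 × 296.96 = 130.6624 now. The firm offers 130.6624 and keeps 480 − 130.6624 = 349.3376.
Round 1 (the union proposes): the firm can get 349.3376 next round, worth 0.44 × 349.3376 = 153.708544 now. The union offers 153.708544 and keeps 480 − 153.708544 = 326.291456.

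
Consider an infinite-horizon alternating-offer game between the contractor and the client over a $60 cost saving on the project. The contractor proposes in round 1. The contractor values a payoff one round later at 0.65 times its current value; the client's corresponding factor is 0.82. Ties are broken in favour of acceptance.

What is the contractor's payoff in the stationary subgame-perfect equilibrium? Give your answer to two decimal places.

23.13

In a stationary SPE each proposer offers the other exactly their discounted continuation value.
If the contractor keeps x when proposing and the client keeps y when proposing, then x = 60 − 0.82y and y = 60 − 0.65x.
Solving: x = 60(1 − 0.82) / (1 − 0.65·0.82) = 10.8 / 0.467 ≈ 23.1263.
The client gets 60 − 23.1263 ≈ 36.8737.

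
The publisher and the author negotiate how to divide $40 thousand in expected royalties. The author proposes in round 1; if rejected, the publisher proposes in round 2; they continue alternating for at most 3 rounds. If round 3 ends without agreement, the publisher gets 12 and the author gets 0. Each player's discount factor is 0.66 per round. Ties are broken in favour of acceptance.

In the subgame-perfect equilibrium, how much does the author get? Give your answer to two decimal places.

25.80

By backward induction:
Round 3 (the author proposes): the publisher gets 12 if talks fail, so the author offers 12 and keeps 28.
Round 2 (the publisher proposes): the author can get 28 next round, worth 0.66 × 28 = 18.48 now, so the publisher offers 18.48, keeping 21.52.
Round 1 (the author proposes): the publisher can get 21.52 next round, worth 0.66 × 21.52 = 14.2032 now. The author offers 14.2032 and keeps 40 − 14.2032 = 25.7968.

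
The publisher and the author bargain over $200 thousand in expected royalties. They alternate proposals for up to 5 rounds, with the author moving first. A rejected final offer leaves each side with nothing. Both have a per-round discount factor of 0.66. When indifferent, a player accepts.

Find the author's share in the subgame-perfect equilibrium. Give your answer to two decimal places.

135.57

Round 5 (the author proposes): the publisher will accept anything ≥ 0, so the author offers 0 and keeps 200.
Round 4 (the publisher proposes): the author can get 200 next round, worth 0.66 × 200 = 132 now. The publisher offers 132 and keeps 200 − 132 = 68.
Round 3 (the author proposes): the publisher can get 68 next round, worth 0.66 × 68 = 44.88 now, so the author offers 44.88, keeping 155.12.
Round 2 (the publisher proposes): the author can get 155.12 next round, worth 0.66 × 155.12 = 102.3792 now, so the publisher offers 102.3792, keeping 97.6208.
Round 1 (the author proposes): the publisher can get 97.6208 next round, worth 0.66 × 97.6208 = 64.429728 now. The author offers 64.429728 and keeps 200 − 64.429728 = 135.570272.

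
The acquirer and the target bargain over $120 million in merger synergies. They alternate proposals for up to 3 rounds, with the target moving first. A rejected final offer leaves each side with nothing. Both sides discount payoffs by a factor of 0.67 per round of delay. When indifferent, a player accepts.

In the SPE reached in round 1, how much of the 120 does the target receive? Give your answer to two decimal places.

Round 3 (the target proposes): rejection yields 0 for the acquirer; the target offers 0 and keeps 120.
Round 2 (the acquirer proposes): the target can get 120 next round, worth 0.67 × 120 = 80.4 now; the acquirer offers that and keeps 39.6.
Round 1 (the target proposes): the acquirer can get 39.6 next round, worth 0.67 × 39.6 = 26.532 now, so the target offers 26.532, keeping 93.468.

93.47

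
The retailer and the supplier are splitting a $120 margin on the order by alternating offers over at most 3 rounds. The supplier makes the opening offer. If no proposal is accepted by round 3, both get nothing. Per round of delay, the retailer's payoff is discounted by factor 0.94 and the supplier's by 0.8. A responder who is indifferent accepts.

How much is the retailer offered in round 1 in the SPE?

Round 3 (the supplier proposes): rejection yields 0 for the retailer; the supplier offers 0 and keeps 120.
Round 2 (the retailer proposes): the supplier can get 120 next round, worth 0.8 × 120 = 96 now. The retailer offers 96 and keeps 120 − 96 = 24.
Round 1 (the supplier proposes): the retailer can get 24 next round, worth 0.94 × 24 = 22.56 now. The supplier offers 22.56 and keeps 120 − 22.56 = 97.44.

22.56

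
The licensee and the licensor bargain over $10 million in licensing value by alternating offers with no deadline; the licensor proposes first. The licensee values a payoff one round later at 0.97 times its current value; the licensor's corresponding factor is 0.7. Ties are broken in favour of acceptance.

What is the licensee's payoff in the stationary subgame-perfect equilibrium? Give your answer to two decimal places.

In a stationary SPE each proposer offers the other exactly their discounted continuation value.
If the licensor keeps x when proposing and the licensee keeps y when proposing, then x = 10 − 0.97y and y = 10 − 0.7x.
Solving: x = 10(1 − 0.97) / (1 − 0.7·0.97) = 0.3 / 0.321 ≈ 0.9346.
The licensee gets 10 − 0.9346 ≈ 9.0654.

9.07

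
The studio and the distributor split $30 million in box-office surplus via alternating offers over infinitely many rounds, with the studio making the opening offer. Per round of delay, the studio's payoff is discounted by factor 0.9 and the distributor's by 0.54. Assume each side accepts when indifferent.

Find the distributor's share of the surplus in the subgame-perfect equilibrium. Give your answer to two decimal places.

Let x be the studio's share when the studio proposes and y be the distributor's share when the distributor proposes.
The distributor accepts iff offered ≥ 0.54·y, so x = 30 − 0.54y. Symmetrically y = 30 − 0.9x.
Substituting: x = 30 − 0.54(30 − 0.9x), giving x(1 − 0.9·0.54) = 30(1 − 0.54).
So x = 30 × 0.46 / 0.514 ≈ 26.8482, and the distributor receives 30 − x ≈ 3.1518.

3.15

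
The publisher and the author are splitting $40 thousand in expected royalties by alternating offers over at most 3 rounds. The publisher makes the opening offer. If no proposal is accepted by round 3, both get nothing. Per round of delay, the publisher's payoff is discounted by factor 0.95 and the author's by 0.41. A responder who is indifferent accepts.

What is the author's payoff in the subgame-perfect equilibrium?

0.82

Round 3 (the publisher proposes): the author will accept anything ≥ 0, so the publisher offers 0 and keeps 40.
Round 2 (the author proposes): the publisher can get 40 next round, worth 0.95 × 40 = 38 now; the author offers that and keeps 2.
Round 1 (the publisher proposes): the author can get 2 next round, worth 0.41 × 2 = 0.82 now. The publisher offers 0.82 and keeps 40 − 0.82 = 39.18.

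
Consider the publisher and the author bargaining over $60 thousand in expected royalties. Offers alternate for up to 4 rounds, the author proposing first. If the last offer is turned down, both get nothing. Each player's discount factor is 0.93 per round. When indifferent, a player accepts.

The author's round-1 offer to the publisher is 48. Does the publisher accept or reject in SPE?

Work out the publisher's continuation value if the offer is rejected.
Round 4 (the publisher proposes): rejection yields 0 for the author; the publisher offers 0 and keeps 60.
Round 3 (the author proposes): the publisher can get 60 next round, worth 0.93 × 60 = 55.8 now; the author offers that and keeps 4.2.
Round 2 (the publisher proposes): the author can get 4.2 next round, worth 0.93 × 4.2 = 3.906 now; the publisher offers that and keeps 56.094.
So by rejecting in round 1, the publisher gets 56.094 next round, worth 0.93 × 56.094 = 52.16742 now.
Offer 48 < 52.16742, so the publisher rejects.

Reject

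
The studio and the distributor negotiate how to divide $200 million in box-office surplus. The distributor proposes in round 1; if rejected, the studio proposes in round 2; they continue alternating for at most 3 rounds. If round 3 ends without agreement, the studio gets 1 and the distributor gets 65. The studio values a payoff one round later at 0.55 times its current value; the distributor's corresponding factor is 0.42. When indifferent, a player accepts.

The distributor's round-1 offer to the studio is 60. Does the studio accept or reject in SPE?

Reject

Round 3 (the distributor proposes): the studio gets 1 if talks fail, so the distributor offers 1 and keeps 199.
Round 2 (the studio proposes): the distributor can get 199 next round, worth 0.42 × 199 = 83.58 now, so the studio offers 83.58, keeping 116.42.
So by rejecting in round 1, the studio gets 116.42 next round, worth 0.55 × 116.42 = 64.031 now.
Offer 60 < 64.031, so the studio rejects.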